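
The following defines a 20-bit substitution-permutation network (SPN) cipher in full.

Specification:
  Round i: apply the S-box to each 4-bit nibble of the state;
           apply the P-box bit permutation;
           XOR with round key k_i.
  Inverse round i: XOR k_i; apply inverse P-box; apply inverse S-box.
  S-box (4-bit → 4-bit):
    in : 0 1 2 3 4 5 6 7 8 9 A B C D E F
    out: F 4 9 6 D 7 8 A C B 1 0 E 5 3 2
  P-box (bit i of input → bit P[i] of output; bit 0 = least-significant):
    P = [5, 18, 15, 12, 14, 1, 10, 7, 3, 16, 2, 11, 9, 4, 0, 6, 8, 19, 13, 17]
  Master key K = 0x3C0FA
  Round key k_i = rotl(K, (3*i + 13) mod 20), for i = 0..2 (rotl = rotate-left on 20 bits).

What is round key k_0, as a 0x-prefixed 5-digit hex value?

K = 0x3C0FA
k_0 = rotl(K, (3*0+13) mod 20) = rotl(K, 13) = 0xF4781

0xF4781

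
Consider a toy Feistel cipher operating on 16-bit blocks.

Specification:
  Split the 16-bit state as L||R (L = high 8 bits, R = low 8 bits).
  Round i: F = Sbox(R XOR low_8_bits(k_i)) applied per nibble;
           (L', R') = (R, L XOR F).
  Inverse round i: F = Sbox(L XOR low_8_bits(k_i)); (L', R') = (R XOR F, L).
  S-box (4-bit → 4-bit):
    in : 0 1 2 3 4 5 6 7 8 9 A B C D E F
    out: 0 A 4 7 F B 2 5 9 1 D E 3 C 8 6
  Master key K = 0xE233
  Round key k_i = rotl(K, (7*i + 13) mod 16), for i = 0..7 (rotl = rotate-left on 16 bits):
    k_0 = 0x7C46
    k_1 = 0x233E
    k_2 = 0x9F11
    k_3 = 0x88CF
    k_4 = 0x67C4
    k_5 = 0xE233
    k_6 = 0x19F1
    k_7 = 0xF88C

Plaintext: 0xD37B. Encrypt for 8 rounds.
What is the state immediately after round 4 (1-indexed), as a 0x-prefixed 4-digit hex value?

s_0 = plaintext = 0xD37B
s_1 = Round(s_0, k_0) = 0x7BAF
s_2 = Round(s_1, k_1) = 0xAF61
s_3 = Round(s_2, k_2) = 0x61FF
s_4 = Round(s_3, k_3) = 0xFF11
s_5 = Round(s_4, k_4) = 0x1134
s_6 = Round(s_5, k_5) = 0x3414
s_7 = Round(s_6, k_6) = 0x14BF
s_8 = Round(s_7, k_7) = 0xBF63

0xFF11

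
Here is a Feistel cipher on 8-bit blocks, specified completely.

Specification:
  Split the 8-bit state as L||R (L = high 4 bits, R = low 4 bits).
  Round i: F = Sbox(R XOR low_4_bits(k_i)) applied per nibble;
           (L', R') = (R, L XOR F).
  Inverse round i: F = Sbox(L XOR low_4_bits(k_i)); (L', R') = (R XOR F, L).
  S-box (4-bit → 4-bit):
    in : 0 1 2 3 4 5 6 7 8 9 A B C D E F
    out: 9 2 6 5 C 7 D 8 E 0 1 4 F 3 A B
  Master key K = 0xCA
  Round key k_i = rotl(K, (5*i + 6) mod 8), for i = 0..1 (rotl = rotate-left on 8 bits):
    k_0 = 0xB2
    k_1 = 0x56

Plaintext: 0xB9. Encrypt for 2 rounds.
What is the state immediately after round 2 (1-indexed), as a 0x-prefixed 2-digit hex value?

0xF9

s_0 = plaintext = 0xB9
s_1 = Round(s_0, k_0) = 0x9F
s_2 = Round(s_1, k_1) = 0xF9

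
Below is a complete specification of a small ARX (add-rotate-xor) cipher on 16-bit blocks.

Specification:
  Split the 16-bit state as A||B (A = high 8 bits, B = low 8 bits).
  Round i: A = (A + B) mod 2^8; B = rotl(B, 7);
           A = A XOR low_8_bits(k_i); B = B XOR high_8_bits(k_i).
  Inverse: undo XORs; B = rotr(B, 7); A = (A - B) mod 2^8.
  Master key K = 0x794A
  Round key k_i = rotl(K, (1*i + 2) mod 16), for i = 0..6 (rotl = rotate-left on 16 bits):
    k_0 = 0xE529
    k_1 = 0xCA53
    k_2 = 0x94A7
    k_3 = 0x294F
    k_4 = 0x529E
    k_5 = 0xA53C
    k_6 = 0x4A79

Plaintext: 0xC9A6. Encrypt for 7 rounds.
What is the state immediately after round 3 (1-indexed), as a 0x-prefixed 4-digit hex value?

s_0 = plaintext = 0xC9A6
s_1 = Round(s_0, k_0) = 0x46B6
s_2 = Round(s_1, k_1) = 0xAF91
s_3 = Round(s_2, k_2) = 0xE75C
s_4 = Round(s_3, k_3) = 0x0C07
s_5 = Round(s_4, k_4) = 0x8DD1
s_6 = Round(s_5, k_5) = 0x624D
s_7 = Round(s_6, k_6) = 0xD6EC

0xE75C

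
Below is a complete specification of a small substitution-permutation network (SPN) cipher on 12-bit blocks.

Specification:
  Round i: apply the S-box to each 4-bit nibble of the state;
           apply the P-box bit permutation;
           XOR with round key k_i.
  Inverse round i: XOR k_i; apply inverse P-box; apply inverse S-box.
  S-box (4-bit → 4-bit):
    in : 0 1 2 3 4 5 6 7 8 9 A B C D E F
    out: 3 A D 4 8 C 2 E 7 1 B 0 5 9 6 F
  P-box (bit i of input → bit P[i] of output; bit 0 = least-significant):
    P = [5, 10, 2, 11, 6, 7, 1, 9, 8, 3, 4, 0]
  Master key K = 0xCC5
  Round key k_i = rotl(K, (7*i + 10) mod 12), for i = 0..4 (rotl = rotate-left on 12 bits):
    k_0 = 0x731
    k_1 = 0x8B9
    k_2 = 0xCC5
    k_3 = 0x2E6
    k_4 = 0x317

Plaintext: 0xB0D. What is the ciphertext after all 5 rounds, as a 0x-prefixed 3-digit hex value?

s_0 = plaintext = 0xB0D
s_1 = Round(s_0, k_0) = 0xFD1
s_2 = Round(s_1, k_1) = 0x7E0
s_3 = Round(s_2, k_2) = 0x87E
s_4 = Round(s_3, k_3) = 0x578
s_5 = Round(s_4, k_4) = 0x5A0

0x5A0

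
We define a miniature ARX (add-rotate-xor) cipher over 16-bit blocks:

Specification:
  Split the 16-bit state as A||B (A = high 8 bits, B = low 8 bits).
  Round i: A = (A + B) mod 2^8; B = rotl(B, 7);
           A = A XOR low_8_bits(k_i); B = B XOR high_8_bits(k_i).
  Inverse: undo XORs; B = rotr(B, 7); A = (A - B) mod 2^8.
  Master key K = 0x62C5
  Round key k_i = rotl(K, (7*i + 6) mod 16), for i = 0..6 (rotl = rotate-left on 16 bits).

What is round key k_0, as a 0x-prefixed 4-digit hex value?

0xB158

K = 0x62C5
k_0 = rotl(K, (7*0+6) mod 16) = rotl(K, 6) = 0xB158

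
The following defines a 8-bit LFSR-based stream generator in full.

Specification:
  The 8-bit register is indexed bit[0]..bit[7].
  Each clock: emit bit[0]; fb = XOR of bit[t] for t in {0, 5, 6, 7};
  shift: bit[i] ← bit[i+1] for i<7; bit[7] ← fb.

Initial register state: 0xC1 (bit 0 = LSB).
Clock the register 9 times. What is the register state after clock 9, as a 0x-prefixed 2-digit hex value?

reg_0 = 0xC1
clock 1: out=1, reg = 0xE0
clock 2: out=0, reg = 0xF0
clock 3: out=0, reg = 0xF8
clock 4: out=0, reg = 0xFC
clock 5: out=0, reg = 0xFE
clock 6: out=0, reg = 0xFF
clock 7: out=1, reg = 0x7F
clock 8: out=1, reg = 0xBF
clock 9: out=1, reg = 0xDF

0xDF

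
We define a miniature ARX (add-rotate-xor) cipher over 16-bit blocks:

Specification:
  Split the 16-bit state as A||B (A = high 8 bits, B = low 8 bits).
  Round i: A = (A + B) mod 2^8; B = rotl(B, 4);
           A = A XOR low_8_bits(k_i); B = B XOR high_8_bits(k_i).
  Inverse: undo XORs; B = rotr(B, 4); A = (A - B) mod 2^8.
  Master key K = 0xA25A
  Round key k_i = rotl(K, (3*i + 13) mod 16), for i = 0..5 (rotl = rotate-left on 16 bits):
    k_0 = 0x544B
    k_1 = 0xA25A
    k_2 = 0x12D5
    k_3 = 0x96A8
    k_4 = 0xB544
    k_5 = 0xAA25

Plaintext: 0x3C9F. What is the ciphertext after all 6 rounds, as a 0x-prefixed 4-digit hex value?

s_0 = plaintext = 0x3C9F
s_1 = Round(s_0, k_0) = 0x90AD
s_2 = Round(s_1, k_1) = 0x6778
s_3 = Round(s_2, k_2) = 0x0A95
s_4 = Round(s_3, k_3) = 0x37CF
s_5 = Round(s_4, k_4) = 0x4249
s_6 = Round(s_5, k_5) = 0xAE3E

0xAE3E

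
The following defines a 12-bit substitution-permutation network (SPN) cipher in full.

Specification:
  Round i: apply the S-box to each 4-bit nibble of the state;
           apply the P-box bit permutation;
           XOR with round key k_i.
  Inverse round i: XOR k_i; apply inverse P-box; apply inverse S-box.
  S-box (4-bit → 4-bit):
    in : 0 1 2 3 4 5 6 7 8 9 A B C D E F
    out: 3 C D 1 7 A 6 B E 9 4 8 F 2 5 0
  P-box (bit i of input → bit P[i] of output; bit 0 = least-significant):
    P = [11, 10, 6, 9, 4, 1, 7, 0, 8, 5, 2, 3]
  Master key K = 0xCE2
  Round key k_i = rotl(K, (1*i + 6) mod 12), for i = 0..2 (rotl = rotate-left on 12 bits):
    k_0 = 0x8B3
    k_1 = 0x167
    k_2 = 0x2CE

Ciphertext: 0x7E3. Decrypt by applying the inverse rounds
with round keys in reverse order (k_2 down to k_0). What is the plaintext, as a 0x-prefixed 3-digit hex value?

s_0 = ciphertext = 0x7E3
s_1 = InvRound(s_0, k_2) = 0xCBD
s_2 = InvRound(s_1, k_1) = 0x944
s_3 = InvRound(s_2, k_0) = 0x4CA

0x4CA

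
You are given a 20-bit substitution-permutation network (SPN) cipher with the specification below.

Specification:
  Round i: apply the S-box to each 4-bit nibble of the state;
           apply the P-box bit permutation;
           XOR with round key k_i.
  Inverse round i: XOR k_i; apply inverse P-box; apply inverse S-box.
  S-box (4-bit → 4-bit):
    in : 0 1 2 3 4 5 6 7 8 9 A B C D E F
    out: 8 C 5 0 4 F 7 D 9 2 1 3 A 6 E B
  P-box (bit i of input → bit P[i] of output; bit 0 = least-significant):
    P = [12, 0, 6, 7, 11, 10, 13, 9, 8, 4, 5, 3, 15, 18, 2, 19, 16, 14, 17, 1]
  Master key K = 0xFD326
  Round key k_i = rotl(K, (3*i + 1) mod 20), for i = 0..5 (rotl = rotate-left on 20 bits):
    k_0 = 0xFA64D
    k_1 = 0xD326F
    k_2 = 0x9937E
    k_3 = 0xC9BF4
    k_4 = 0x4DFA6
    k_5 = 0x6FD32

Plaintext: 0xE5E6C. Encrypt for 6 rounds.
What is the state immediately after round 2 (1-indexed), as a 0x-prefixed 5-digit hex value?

0xF2D29

s_0 = plaintext = 0xE5E6C
s_1 = Round(s_0, k_0) = 0x14AF2
s_2 = Round(s_1, k_1) = 0xF2D29
s_3 = Round(s_2, k_2) = 0x87B49
s_4 = Round(s_3, k_3) = 0x53AE3
s_5 = Round(s_4, k_4) = 0x7B8A4
s_6 = Round(s_5, k_5) = 0x17478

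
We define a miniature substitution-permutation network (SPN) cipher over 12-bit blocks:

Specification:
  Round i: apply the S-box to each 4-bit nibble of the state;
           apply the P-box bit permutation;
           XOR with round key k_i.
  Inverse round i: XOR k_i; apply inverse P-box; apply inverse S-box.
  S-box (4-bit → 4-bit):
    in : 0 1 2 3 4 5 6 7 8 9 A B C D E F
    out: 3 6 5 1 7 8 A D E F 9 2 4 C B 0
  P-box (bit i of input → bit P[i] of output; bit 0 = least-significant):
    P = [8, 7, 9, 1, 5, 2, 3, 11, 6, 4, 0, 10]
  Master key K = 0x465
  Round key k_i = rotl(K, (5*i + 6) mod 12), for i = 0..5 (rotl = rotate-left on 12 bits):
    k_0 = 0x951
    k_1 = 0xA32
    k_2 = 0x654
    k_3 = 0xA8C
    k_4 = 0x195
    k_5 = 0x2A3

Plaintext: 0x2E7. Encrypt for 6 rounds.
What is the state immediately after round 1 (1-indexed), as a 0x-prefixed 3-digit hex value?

s_0 = plaintext = 0x2E7
s_1 = Round(s_0, k_0) = 0x236
s_2 = Round(s_1, k_1) = 0xAD1
s_3 = Round(s_2, k_2) = 0x89C
s_4 = Round(s_3, k_3) = 0x4B1
s_5 = Round(s_4, k_4) = 0x340
s_6 = Round(s_5, k_5) = 0x34F

0x236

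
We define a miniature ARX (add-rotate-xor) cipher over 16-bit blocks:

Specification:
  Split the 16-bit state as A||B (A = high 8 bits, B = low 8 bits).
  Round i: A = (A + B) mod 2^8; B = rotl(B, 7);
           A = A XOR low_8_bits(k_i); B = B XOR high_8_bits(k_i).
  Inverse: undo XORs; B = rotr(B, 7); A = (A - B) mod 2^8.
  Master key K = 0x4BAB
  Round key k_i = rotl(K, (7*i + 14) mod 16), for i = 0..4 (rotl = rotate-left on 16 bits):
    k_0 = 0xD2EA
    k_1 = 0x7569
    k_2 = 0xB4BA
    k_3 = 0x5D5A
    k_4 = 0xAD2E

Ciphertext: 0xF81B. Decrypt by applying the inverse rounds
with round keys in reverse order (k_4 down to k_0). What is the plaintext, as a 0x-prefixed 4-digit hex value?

0x44D6

s_0 = ciphertext = 0xF81B
s_1 = InvRound(s_0, k_4) = 0x696D
s_2 = InvRound(s_1, k_3) = 0xD360
s_3 = InvRound(s_2, k_2) = 0xC0A9
s_4 = InvRound(s_3, k_1) = 0xF0B9
s_5 = InvRound(s_4, k_0) = 0x44D6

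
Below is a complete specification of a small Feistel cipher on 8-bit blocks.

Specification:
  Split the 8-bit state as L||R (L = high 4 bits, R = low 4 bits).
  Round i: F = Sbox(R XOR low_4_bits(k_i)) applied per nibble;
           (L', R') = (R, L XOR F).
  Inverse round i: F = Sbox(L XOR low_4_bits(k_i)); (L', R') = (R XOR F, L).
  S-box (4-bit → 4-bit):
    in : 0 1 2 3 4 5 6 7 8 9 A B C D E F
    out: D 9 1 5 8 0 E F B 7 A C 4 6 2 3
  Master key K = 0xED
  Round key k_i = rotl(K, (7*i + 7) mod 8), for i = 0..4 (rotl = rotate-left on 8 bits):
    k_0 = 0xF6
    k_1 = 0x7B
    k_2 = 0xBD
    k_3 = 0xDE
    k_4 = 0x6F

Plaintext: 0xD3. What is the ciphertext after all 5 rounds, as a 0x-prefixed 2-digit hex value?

0xFD

s_0 = plaintext = 0xD3
s_1 = Round(s_0, k_0) = 0x3D
s_2 = Round(s_1, k_1) = 0xDD
s_3 = Round(s_2, k_2) = 0xD0
s_4 = Round(s_3, k_3) = 0x0F
s_5 = Round(s_4, k_4) = 0xFD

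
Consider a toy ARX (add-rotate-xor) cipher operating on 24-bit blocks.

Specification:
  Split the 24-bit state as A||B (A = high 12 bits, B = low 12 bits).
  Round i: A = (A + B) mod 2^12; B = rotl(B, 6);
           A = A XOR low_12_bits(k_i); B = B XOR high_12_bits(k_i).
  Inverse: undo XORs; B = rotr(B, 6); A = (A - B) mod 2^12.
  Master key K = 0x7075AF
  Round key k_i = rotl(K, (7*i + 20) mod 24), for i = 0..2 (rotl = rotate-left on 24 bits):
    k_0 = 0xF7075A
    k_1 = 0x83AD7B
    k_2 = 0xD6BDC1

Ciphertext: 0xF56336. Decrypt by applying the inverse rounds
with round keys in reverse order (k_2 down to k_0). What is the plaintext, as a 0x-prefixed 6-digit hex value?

s_0 = ciphertext = 0xF56336
s_1 = InvRound(s_0, k_2) = 0xB1E779
s_2 = InvRound(s_1, k_1) = 0x5680FD
s_3 = InvRound(s_2, k_0) = 0xEB437E

0xEB437E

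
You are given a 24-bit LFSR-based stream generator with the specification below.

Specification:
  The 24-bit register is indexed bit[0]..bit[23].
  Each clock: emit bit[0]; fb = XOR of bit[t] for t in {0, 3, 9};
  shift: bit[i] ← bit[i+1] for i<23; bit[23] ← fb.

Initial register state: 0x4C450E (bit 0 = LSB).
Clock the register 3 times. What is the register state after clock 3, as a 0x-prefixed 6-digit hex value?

reg_0 = 0x4C450E
clock 1: out=0, reg = 0xA62287
clock 2: out=1, reg = 0x531143
clock 3: out=1, reg = 0xA988A1

0xA988A1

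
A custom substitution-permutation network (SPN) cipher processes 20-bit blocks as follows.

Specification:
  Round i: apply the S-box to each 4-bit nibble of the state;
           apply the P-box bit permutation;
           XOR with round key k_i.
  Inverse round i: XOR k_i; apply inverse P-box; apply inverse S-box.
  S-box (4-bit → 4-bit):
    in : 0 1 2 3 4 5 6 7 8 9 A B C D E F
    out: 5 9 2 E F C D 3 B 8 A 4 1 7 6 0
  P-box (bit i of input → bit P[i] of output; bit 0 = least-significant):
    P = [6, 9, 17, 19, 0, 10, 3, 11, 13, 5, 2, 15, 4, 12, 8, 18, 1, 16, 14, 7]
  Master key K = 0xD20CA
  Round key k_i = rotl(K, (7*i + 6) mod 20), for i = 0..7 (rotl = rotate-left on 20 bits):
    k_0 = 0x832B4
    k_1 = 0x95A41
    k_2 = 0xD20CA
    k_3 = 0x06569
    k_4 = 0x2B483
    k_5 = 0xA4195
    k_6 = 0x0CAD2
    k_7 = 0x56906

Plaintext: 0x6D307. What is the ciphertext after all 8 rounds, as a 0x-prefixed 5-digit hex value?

0x12EC9

s_0 = plaintext = 0x6D307
s_1 = Round(s_0, k_0) = 0x8E14B
s_2 = Round(s_1, k_1) = 0xAE7CA
s_3 = Round(s_2, k_2) = 0x4136B
s_4 = Round(s_3, k_3) = 0x7ADD6
s_5 = Round(s_4, k_4) = 0xD80EC
s_6 = Round(s_5, k_5) = 0xF35CB
s_7 = Round(s_6, k_6) = 0x65BD7
s_8 = Round(s_7, k_7) = 0x12EC9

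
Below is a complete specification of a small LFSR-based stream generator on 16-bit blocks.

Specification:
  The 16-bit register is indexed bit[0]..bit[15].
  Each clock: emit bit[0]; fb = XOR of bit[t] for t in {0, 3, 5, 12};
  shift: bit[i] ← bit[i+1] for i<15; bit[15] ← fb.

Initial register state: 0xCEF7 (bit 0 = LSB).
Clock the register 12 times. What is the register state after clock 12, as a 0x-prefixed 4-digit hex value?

reg_0 = 0xCEF7
clock 1: out=1, reg = 0x677B
clock 2: out=1, reg = 0xB3BD
clock 3: out=1, reg = 0x59DE
clock 4: out=0, reg = 0x2CEF
clock 5: out=1, reg = 0x9677
clock 6: out=1, reg = 0xCB3B
clock 7: out=1, reg = 0xE59D
clock 8: out=1, reg = 0x72CE
clock 9: out=0, reg = 0x3967
clock 10: out=1, reg = 0x9CB3
clock 11: out=1, reg = 0xCE59
clock 12: out=1, reg = 0x672C

0x672C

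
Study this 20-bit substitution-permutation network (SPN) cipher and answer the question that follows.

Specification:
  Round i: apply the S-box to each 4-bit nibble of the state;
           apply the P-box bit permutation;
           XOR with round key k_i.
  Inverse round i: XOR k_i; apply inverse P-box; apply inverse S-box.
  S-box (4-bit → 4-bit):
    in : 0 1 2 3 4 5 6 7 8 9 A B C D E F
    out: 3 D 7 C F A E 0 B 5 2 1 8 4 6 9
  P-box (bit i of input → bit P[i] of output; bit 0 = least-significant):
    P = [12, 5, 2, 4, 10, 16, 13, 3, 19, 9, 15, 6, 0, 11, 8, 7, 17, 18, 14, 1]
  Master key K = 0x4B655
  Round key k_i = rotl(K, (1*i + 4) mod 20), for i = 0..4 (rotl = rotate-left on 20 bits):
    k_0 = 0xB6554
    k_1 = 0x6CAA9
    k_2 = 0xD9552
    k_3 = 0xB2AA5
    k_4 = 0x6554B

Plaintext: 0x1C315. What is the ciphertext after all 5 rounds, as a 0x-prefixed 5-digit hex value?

s_0 = plaintext = 0x1C315
s_1 = Round(s_0, k_0) = 0x981AE
s_2 = Round(s_1, k_1) = 0xD024C
s_3 = Round(s_2, k_2) = 0x47B4B
s_4 = Round(s_3, k_3) = 0x45EAF
s_5 = Round(s_4, k_4) = 0x18FD9

0x18FD9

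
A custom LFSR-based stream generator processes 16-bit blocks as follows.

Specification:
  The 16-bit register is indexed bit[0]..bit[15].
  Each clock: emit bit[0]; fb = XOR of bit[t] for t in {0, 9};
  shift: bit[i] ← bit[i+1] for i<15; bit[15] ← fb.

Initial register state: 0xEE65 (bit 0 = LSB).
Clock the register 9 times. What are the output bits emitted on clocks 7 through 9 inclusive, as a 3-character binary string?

reg_0 = 0xEE65
clock 1: out=1, reg = 0x7732
clock 2: out=0, reg = 0xBB99
clock 3: out=1, reg = 0x5DCC
clock 4: out=0, reg = 0x2EE6
clock 5: out=0, reg = 0x9773
clock 6: out=1, reg = 0x4BB9
clock 7: out=1, reg = 0x25DC
clock 8: out=0, reg = 0x12EE
clock 9: out=0, reg = 0x8977

100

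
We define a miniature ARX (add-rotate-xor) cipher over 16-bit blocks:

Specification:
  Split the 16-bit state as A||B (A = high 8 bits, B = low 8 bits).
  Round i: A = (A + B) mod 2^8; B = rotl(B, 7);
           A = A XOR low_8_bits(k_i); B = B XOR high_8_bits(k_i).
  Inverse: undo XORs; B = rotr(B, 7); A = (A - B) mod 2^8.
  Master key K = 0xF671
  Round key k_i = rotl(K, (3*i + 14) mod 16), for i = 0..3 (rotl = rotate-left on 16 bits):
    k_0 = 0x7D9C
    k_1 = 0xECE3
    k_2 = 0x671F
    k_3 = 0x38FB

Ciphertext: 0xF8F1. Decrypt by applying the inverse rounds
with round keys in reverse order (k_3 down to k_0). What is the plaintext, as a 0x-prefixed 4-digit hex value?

0xD9EE

s_0 = ciphertext = 0xF8F1
s_1 = InvRound(s_0, k_3) = 0x7093
s_2 = InvRound(s_1, k_2) = 0x86E9
s_3 = InvRound(s_2, k_1) = 0x5B0A
s_4 = InvRound(s_3, k_0) = 0xD9EE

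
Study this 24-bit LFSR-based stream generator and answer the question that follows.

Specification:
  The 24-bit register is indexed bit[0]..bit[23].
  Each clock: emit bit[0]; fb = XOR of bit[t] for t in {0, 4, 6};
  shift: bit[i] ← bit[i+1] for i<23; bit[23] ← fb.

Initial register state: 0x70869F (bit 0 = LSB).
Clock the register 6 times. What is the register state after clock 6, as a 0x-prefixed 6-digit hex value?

reg_0 = 0x70869F
clock 1: out=1, reg = 0x38434F
clock 2: out=1, reg = 0x1C21A7
clock 3: out=1, reg = 0x8E10D3
clock 4: out=1, reg = 0xC70869
clock 5: out=1, reg = 0x638434
clock 6: out=0, reg = 0xB1C21A

0xB1C21A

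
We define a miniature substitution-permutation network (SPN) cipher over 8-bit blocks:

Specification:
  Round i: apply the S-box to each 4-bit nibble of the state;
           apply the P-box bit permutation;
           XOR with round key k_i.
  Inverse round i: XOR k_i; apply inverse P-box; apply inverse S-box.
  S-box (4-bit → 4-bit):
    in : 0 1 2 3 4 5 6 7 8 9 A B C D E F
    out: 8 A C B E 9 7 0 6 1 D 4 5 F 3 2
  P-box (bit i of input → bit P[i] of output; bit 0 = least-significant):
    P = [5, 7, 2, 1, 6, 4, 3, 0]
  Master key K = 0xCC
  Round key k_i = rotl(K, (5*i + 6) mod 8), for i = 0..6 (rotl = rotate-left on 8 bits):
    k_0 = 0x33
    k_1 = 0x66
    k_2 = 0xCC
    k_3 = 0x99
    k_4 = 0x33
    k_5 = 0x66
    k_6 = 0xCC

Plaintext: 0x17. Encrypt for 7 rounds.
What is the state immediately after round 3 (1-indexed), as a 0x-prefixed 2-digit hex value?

s_0 = plaintext = 0x17
s_1 = Round(s_0, k_0) = 0x22
s_2 = Round(s_1, k_1) = 0x69
s_3 = Round(s_2, k_2) = 0xB4
s_4 = Round(s_3, k_3) = 0x17
s_5 = Round(s_4, k_4) = 0x22
s_6 = Round(s_5, k_5) = 0x69
s_7 = Round(s_6, k_6) = 0xB4

0xB4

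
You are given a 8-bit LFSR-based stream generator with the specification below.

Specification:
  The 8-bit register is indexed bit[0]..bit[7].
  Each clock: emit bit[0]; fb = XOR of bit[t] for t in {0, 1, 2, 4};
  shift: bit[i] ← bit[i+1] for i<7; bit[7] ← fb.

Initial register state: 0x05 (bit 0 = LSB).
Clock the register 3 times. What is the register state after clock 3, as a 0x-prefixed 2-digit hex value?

0xC0

reg_0 = 0x05
clock 1: out=1, reg = 0x02
clock 2: out=0, reg = 0x81
clock 3: out=1, reg = 0xC0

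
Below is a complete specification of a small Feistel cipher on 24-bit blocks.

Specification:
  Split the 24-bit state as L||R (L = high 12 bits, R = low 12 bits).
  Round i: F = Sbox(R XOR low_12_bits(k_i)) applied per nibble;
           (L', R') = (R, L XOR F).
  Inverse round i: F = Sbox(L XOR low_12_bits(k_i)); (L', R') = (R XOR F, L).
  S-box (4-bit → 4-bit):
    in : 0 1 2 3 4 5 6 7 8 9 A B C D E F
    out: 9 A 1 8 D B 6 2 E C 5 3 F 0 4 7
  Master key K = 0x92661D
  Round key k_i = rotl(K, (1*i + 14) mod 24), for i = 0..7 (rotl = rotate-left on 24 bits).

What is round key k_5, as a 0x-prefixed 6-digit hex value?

K = 0x92661D
k_0 = rotl(K, (1*0+14) mod 24) = rotl(K, 14) = 0x876499
k_1 = rotl(K, (1*1+14) mod 24) = rotl(K, 15) = 0x0EC933
k_2 = rotl(K, (1*2+14) mod 24) = rotl(K, 16) = 0x1D9266
k_3 = rotl(K, (1*3+14) mod 24) = rotl(K, 17) = 0x3B24CC
k_4 = rotl(K, (1*4+14) mod 24) = rotl(K, 18) = 0x764998
k_5 = rotl(K, (1*5+14) mod 24) = rotl(K, 19) = 0xEC9330

0xEC9330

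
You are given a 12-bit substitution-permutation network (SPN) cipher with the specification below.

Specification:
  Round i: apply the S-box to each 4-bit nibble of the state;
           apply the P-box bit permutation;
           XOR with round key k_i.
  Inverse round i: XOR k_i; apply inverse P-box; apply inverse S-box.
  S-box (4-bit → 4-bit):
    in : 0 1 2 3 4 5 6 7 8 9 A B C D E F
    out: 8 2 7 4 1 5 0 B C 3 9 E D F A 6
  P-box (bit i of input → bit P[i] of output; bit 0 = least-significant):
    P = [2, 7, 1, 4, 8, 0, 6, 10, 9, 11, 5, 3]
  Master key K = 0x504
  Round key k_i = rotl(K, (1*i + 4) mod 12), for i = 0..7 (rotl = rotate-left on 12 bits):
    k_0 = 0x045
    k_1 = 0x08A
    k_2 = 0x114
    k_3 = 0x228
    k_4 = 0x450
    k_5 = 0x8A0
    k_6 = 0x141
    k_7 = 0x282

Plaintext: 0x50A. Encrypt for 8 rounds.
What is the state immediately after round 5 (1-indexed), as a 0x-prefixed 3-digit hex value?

0xF29

s_0 = plaintext = 0x50A
s_1 = Round(s_0, k_0) = 0x671
s_2 = Round(s_1, k_1) = 0x50B
s_3 = Round(s_2, k_2) = 0x7A6
s_4 = Round(s_3, k_3) = 0xD20
s_5 = Round(s_4, k_4) = 0xF29
s_6 = Round(s_5, k_5) = 0x145
s_7 = Round(s_6, k_6) = 0x847
s_8 = Round(s_7, k_7) = 0x33E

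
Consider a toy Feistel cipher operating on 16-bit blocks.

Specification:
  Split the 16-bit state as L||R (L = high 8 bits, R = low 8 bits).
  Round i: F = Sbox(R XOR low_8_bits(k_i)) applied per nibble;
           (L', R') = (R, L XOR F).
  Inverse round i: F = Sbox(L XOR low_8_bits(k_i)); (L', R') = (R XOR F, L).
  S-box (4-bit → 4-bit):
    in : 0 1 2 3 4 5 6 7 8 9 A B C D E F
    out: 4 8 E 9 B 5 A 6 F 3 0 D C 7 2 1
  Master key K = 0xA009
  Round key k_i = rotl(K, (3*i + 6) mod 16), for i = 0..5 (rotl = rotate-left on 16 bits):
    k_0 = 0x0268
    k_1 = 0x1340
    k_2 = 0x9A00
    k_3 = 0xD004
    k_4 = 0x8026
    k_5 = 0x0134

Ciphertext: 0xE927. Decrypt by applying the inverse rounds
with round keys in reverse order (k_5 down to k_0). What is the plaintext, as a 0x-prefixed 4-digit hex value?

s_0 = ciphertext = 0xE927
s_1 = InvRound(s_0, k_5) = 0x50E9
s_2 = InvRound(s_1, k_4) = 0x8350
s_3 = InvRound(s_2, k_3) = 0xA683
s_4 = InvRound(s_3, k_2) = 0x89A6
s_5 = InvRound(s_4, k_1) = 0x6589
s_6 = InvRound(s_5, k_0) = 0xCE65

0xCE65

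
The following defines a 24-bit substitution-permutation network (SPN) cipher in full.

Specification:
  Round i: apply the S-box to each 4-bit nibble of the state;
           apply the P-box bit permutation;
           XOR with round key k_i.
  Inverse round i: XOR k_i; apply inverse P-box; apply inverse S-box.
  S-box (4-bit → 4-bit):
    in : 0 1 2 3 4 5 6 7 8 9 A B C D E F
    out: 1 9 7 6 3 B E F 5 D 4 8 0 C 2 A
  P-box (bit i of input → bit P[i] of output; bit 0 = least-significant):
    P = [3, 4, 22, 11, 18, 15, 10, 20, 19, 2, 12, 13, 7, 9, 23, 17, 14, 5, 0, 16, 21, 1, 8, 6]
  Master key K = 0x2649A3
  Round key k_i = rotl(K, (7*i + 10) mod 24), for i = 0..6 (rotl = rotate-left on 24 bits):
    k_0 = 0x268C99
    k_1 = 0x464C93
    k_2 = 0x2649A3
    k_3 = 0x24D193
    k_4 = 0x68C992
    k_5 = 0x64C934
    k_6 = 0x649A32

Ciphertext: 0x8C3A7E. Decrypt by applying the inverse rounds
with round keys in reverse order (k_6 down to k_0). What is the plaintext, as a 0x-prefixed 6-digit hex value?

0x914E0C

s_0 = ciphertext = 0x8C3A7E
s_1 = InvRound(s_0, k_6) = 0x1CA5E8
s_2 = InvRound(s_1, k_5) = 0x1005D7
s_3 = InvRound(s_2, k_4) = 0x18C46D
s_4 = InvRound(s_3, k_3) = 0x7E0294
s_5 = InvRound(s_4, k_2) = 0x32E4B6
s_6 = InvRound(s_5, k_1) = 0x03CF5D
s_7 = InvRound(s_6, k_0) = 0x914E0C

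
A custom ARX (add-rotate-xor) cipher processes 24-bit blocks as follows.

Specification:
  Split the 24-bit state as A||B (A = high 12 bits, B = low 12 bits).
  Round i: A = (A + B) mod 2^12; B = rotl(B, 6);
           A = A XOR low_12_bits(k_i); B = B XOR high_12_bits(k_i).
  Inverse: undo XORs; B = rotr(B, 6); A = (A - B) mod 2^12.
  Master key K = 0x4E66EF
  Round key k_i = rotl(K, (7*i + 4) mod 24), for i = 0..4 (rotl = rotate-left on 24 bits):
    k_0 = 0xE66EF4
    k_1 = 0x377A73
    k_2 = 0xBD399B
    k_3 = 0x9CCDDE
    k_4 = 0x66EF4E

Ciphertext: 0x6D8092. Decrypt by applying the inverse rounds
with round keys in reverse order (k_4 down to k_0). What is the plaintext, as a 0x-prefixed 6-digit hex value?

s_0 = ciphertext = 0x6D8092
s_1 = InvRound(s_0, k_4) = 0xA7BF1B
s_2 = InvRound(s_1, k_3) = 0x1CA5DB
s_3 = InvRound(s_2, k_2) = 0x619238
s_4 = InvRound(s_3, k_1) = 0x8A53C5
s_5 = InvRound(s_4, k_0) = 0xD5B8F6

0xD5B8F6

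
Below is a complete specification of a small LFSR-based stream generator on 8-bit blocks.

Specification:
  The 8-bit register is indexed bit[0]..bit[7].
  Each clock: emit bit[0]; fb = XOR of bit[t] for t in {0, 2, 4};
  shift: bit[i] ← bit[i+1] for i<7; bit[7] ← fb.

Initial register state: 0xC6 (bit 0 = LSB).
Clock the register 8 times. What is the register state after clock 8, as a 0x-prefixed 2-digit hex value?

0x8B

reg_0 = 0xC6
clock 1: out=0, reg = 0xE3
clock 2: out=1, reg = 0xF1
clock 3: out=1, reg = 0x78
clock 4: out=0, reg = 0xBC
clock 5: out=0, reg = 0x5E
clock 6: out=0, reg = 0x2F
clock 7: out=1, reg = 0x17
clock 8: out=1, reg = 0x8B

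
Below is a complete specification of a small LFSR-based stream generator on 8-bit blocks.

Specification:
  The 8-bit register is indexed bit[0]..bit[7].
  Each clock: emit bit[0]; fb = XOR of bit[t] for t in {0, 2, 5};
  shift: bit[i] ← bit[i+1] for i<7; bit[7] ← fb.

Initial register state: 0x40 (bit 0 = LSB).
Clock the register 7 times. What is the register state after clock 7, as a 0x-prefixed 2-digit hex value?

reg_0 = 0x40
clock 1: out=0, reg = 0x20
clock 2: out=0, reg = 0x90
clock 3: out=0, reg = 0x48
clock 4: out=0, reg = 0x24
clock 5: out=0, reg = 0x12
clock 6: out=0, reg = 0x09
clock 7: out=1, reg = 0x84

0x84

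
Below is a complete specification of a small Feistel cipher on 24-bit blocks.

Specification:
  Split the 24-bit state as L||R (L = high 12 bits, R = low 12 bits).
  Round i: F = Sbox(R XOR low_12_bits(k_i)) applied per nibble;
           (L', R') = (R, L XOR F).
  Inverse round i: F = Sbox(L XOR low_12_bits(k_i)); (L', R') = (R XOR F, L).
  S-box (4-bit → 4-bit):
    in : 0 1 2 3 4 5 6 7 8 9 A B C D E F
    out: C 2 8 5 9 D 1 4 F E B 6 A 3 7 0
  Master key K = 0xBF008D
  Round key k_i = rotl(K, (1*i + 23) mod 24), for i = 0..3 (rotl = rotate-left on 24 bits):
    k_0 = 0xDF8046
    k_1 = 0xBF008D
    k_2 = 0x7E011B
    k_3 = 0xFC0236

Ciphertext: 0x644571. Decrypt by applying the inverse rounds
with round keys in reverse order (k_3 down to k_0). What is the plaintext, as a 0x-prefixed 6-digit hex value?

0x7BF1AB

s_0 = ciphertext = 0x644571
s_1 = InvRound(s_0, k_3) = 0xC39644
s_2 = InvRound(s_1, k_2) = 0x5CCC39
s_3 = InvRound(s_2, k_1) = 0x1AB5CC
s_4 = InvRound(s_3, k_0) = 0x7BF1AB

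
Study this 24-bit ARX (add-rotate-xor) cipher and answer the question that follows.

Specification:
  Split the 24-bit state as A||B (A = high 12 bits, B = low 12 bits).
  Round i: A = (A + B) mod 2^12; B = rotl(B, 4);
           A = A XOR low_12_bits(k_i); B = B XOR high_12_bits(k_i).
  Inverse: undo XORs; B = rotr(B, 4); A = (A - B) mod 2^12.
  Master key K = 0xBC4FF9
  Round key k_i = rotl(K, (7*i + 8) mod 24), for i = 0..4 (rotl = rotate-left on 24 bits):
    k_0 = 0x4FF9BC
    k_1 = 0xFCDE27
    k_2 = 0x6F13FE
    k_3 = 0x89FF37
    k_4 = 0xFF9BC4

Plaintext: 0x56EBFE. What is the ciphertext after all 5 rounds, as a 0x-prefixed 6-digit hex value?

s_0 = plaintext = 0x56EBFE
s_1 = Round(s_0, k_0) = 0x8D0B14
s_2 = Round(s_1, k_1) = 0xDC3E86
s_3 = Round(s_2, k_2) = 0xFB7E9F
s_4 = Round(s_3, k_3) = 0x161161
s_5 = Round(s_4, k_4) = 0x9069E8

0x9069E8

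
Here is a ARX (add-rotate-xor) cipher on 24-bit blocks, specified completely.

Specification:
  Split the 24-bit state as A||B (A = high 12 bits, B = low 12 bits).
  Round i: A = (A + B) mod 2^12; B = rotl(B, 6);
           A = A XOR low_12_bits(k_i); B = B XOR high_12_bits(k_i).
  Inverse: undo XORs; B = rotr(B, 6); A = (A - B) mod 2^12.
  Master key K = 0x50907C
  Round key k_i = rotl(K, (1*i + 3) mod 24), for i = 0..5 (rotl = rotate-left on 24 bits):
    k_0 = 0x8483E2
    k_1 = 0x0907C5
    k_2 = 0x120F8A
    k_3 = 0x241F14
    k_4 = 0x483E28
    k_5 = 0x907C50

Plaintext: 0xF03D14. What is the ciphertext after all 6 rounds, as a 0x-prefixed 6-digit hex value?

s_0 = plaintext = 0xF03D14
s_1 = Round(s_0, k_0) = 0xFF5D7C
s_2 = Round(s_1, k_1) = 0xAB4FA5
s_3 = Round(s_2, k_2) = 0x5D385E
s_4 = Round(s_3, k_3) = 0x1255E0
s_5 = Round(s_4, k_4) = 0x92DC94
s_6 = Round(s_5, k_5) = 0x991C35

0x991C35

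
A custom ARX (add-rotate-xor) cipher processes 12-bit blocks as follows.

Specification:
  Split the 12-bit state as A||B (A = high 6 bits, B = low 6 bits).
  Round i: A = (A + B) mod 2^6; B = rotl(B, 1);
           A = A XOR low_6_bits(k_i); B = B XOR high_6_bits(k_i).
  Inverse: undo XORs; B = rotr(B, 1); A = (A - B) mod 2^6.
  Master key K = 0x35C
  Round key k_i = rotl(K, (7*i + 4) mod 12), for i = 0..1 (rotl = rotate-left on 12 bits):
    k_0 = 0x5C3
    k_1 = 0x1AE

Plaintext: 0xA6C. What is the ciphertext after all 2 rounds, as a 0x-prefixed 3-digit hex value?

0x29A

s_0 = plaintext = 0xA6C
s_1 = Round(s_0, k_0) = 0x58E
s_2 = Round(s_1, k_1) = 0x29A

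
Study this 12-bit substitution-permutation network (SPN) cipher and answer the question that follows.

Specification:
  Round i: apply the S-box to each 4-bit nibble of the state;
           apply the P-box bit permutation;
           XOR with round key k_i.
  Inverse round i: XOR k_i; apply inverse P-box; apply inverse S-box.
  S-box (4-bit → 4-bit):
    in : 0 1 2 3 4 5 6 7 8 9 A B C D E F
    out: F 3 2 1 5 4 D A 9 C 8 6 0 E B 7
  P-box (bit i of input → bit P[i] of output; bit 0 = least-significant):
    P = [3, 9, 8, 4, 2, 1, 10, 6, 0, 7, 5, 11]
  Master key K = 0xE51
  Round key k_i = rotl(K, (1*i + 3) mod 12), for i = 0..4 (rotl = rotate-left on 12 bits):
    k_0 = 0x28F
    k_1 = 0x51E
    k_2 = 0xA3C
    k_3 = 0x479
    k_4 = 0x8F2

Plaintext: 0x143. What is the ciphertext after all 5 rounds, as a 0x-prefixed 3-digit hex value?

s_0 = plaintext = 0x143
s_1 = Round(s_0, k_0) = 0x602
s_2 = Round(s_1, k_1) = 0xB79
s_3 = Round(s_2, k_2) = 0xBCE
s_4 = Round(s_3, k_3) = 0x6C1
s_5 = Round(s_4, k_4) = 0x2DB

0x2DB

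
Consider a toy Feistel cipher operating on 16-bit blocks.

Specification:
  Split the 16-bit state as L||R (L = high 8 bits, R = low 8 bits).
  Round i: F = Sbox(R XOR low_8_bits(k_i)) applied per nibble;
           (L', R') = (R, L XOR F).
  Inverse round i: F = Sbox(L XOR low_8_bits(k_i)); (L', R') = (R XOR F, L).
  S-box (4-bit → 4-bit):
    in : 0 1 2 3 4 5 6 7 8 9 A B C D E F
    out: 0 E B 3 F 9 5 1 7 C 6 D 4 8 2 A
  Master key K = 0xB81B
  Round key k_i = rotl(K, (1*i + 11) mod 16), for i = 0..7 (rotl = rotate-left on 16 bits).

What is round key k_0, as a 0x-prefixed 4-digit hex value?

K = 0xB81B
k_0 = rotl(K, (1*0+11) mod 16) = rotl(K, 11) = 0xDDC0

0xDDC0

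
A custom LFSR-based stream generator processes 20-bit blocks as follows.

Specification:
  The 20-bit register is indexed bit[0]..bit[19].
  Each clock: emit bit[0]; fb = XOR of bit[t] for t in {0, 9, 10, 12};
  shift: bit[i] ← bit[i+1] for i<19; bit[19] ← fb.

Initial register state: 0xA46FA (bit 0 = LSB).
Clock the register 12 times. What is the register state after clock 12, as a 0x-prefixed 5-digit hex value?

0xDECA4

reg_0 = 0xA46FA
clock 1: out=0, reg = 0x5237D
clock 2: out=1, reg = 0x291BE
clock 3: out=0, reg = 0x948DF
clock 4: out=1, reg = 0xCA46F
clock 5: out=1, reg = 0x65237
clock 6: out=1, reg = 0xB291B
clock 7: out=1, reg = 0xD948D
clock 8: out=1, reg = 0xECA46
clock 9: out=0, reg = 0xF6523
clock 10: out=1, reg = 0x7B291
clock 11: out=1, reg = 0xBD948
clock 12: out=0, reg = 0xDECA4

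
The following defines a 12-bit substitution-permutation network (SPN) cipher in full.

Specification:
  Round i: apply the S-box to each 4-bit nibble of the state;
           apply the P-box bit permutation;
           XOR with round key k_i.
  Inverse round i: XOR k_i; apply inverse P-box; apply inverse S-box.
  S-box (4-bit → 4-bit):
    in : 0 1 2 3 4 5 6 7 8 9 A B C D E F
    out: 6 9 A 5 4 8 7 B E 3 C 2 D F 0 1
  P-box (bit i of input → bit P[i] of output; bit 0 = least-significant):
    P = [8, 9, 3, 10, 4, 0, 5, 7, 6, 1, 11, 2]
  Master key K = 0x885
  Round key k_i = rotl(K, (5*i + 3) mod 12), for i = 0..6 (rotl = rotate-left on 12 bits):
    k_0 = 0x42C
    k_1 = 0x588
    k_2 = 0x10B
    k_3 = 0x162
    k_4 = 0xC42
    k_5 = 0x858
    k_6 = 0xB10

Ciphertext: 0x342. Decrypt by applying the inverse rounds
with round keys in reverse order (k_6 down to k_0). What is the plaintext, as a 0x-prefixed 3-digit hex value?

0x667

s_0 = ciphertext = 0x342
s_1 = InvRound(s_0, k_6) = 0x6FE
s_2 = InvRound(s_1, k_5) = 0x8A2
s_3 = InvRound(s_2, k_4) = 0xFA5
s_4 = InvRound(s_3, k_3) = 0xD22
s_5 = InvRound(s_4, k_2) = 0x40A
s_6 = InvRound(s_5, k_1) = 0xB5F
s_7 = InvRound(s_6, k_0) = 0x667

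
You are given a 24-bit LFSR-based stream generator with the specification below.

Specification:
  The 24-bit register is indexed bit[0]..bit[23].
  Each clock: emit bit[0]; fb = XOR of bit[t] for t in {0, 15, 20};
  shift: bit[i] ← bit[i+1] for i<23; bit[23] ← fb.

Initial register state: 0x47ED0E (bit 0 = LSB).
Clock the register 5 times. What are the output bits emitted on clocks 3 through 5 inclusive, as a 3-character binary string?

110

reg_0 = 0x47ED0E
clock 1: out=0, reg = 0xA3F687
clock 2: out=1, reg = 0x51FB43
clock 3: out=1, reg = 0xA8FDA1
clock 4: out=1, reg = 0x547ED0
clock 5: out=0, reg = 0xAA3F68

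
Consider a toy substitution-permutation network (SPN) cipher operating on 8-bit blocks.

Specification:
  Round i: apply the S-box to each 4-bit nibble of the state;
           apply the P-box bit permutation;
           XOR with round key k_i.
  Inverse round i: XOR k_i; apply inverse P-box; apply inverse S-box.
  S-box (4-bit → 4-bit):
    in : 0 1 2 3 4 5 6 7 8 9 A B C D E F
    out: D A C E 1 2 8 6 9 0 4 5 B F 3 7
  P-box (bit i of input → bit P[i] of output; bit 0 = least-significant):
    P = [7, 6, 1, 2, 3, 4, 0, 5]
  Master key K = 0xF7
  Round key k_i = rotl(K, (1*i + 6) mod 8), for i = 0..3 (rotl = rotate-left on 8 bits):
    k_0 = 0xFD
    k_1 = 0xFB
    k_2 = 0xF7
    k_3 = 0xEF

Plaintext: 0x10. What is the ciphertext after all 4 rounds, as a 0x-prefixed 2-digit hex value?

s_0 = plaintext = 0x10
s_1 = Round(s_0, k_0) = 0x4B
s_2 = Round(s_1, k_1) = 0x71
s_3 = Round(s_2, k_2) = 0xA2
s_4 = Round(s_3, k_3) = 0xE8

0xE8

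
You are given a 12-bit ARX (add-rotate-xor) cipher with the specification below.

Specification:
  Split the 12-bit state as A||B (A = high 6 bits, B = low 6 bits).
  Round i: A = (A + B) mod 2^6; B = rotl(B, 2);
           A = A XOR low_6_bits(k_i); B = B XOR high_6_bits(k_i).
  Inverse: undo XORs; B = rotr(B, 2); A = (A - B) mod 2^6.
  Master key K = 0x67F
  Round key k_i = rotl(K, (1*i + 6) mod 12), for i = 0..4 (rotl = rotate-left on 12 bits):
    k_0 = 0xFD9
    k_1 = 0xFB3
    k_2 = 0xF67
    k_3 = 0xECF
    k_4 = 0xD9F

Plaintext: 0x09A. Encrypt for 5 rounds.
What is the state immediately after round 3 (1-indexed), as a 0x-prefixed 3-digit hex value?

0xA23

s_0 = plaintext = 0x09A
s_1 = Round(s_0, k_0) = 0x156
s_2 = Round(s_1, k_1) = 0xA27
s_3 = Round(s_2, k_2) = 0xA23
s_4 = Round(s_3, k_3) = 0x135
s_5 = Round(s_4, k_4) = 0x9A1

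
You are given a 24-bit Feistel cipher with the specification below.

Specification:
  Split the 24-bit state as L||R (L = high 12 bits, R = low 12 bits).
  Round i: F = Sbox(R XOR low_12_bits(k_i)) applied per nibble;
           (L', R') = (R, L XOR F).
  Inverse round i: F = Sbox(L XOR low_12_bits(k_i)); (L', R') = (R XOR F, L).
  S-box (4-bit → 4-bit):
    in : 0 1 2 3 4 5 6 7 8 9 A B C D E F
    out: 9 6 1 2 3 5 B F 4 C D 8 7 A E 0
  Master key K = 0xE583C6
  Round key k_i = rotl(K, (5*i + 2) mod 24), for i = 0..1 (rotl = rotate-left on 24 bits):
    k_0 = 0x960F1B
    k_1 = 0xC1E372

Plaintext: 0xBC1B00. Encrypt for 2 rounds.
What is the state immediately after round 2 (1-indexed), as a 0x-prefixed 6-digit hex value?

0x8A93A8

s_0 = plaintext = 0xBC1B00
s_1 = Round(s_0, k_0) = 0xB008A9
s_2 = Round(s_1, k_1) = 0x8A93A8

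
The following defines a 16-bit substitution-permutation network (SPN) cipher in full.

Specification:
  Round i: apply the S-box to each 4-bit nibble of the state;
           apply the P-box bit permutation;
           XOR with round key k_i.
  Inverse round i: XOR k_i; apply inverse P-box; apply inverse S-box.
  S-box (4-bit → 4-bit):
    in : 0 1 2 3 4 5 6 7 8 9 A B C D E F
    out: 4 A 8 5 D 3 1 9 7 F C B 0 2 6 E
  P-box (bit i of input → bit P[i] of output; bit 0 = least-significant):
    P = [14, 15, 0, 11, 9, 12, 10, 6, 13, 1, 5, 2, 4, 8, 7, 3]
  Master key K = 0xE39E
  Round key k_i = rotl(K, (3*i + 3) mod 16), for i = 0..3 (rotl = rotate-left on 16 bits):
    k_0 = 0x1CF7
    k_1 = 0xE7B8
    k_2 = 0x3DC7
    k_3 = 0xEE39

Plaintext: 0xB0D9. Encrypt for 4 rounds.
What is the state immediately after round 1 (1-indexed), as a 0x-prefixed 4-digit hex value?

0xC5CE

s_0 = plaintext = 0xB0D9
s_1 = Round(s_0, k_0) = 0xC5CE
s_2 = Round(s_1, k_1) = 0x47BB
s_3 = Round(s_2, k_2) = 0xC71B
s_4 = Round(s_3, k_3) = 0x167D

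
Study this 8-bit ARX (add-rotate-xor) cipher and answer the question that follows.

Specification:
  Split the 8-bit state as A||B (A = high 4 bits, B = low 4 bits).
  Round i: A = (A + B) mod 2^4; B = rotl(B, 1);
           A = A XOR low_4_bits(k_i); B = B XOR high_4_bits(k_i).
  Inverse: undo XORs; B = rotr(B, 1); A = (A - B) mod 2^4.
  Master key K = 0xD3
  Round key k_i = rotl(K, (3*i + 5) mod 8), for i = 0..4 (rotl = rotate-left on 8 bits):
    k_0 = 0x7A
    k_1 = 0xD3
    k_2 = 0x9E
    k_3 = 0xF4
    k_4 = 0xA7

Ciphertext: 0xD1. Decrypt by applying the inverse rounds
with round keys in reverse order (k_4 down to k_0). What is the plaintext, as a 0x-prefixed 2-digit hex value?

0x2D

s_0 = ciphertext = 0xD1
s_1 = InvRound(s_0, k_4) = 0xDD
s_2 = InvRound(s_1, k_3) = 0x81
s_3 = InvRound(s_2, k_2) = 0x24
s_4 = InvRound(s_3, k_1) = 0x5C
s_5 = InvRound(s_4, k_0) = 0x2D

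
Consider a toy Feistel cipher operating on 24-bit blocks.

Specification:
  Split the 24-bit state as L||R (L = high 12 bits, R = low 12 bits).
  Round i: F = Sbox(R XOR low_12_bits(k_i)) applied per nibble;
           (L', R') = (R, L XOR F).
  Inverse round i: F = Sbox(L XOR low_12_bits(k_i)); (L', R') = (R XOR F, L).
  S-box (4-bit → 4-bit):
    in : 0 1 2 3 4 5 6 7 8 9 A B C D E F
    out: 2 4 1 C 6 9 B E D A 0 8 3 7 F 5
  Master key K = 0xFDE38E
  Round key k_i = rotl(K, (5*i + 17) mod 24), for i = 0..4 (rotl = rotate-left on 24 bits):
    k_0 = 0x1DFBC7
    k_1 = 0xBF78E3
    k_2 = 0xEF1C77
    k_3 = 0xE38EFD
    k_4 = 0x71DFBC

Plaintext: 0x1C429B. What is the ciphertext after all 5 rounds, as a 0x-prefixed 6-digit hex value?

0x85D413

s_0 = plaintext = 0x1C429B
s_1 = Round(s_0, k_0) = 0x29BB57
s_2 = Round(s_1, k_1) = 0xB57E1D
s_3 = Round(s_2, k_2) = 0xE1DAE7
s_4 = Round(s_3, k_3) = 0xAE785D
s_5 = Round(s_4, k_4) = 0x85D413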